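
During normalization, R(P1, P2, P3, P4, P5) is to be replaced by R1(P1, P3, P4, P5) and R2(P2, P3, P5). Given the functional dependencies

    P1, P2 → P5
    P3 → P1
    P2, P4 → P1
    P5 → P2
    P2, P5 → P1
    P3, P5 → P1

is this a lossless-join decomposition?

Common attributes: R1 ∩ R2 = {P3, P5}.
Closure of {P3, P5}: P3 → P1 applies, adding P1; P5 → P2 applies, adding P2. So (P3, P5)⁺ = {P1, P2, P3, P5}.
This closure contains every attribute of R2, so R1 ∩ R2 → R2. The join is lossless.

Yes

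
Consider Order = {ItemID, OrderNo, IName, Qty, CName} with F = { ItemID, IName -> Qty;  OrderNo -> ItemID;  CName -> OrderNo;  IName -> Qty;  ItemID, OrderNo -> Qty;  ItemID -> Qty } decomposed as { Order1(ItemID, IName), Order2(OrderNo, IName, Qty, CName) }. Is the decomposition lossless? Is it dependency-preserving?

Lossless test: (IName)⁺ = {IName, Qty}, which is a superkey of neither fragment — lossy.
Dependency preservation: the restricted closure of {OrderNo} across the fragments never reaches {ItemID}, so OrderNo → ItemID cannot be enforced without a join — not preserved.

lossy and not dependency-preserving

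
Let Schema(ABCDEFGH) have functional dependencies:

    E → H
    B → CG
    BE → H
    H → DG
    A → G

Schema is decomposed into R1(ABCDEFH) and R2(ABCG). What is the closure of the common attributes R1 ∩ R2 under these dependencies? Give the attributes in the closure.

R1 ∩ R2 = {ABC}.
B → CG applies, adding G
Closure: {ABCG}.

ABCG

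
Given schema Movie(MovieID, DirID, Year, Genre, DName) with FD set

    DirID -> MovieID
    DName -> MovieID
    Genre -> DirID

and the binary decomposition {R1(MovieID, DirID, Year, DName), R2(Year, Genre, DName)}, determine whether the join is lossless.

Common attributes: R1 ∩ R2 = {Year, DName}.
Closure of {Year, DName}: DName → MovieID applies, adding MovieID. So (Year, DName)⁺ = {MovieID, Year, DName}.
The closure contains neither all of R1 = {MovieID, DirID, Year, DName} nor all of R2 = {Year, Genre, DName}, so the common attributes are not a superkey of either fragment. The join is lossy.

No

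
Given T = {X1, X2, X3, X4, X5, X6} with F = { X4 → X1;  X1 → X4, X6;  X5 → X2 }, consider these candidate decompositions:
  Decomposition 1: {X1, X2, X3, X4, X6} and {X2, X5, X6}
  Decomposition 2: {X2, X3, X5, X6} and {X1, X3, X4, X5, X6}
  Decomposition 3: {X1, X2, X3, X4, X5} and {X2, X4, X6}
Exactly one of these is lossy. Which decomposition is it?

Decomposition 1

Decomposition 1: common = {X2, X6}, closure = {X2, X6} → lossy.
Decomposition 2: common = {X3, X5, X6}, closure = {X2, X3, X5, X6} → lossless.
Decomposition 3: common = {X2, X4}, closure = {X1, X2, X4, X6} → lossless.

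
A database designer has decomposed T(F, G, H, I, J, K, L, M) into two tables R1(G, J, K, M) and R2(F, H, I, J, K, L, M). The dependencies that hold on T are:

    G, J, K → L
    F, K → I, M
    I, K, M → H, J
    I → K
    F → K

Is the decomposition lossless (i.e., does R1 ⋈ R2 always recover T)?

No

Common attributes: R1 ∩ R2 = {J, K, M}.
No dependency enlarges {J, K, M}, so (J, K, M)⁺ = {J, K, M}.
The closure contains neither all of R1 = {G, J, K, M} nor all of R2 = {F, H, I, J, K, L, M}, so the common attributes are not a superkey of either fragment. The join is lossy.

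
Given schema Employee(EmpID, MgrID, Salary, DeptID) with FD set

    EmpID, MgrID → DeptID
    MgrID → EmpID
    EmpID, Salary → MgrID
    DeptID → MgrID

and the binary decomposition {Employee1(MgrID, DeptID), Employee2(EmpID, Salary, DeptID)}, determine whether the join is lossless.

Common attributes: Employee1 ∩ Employee2 = {DeptID}.
Closure of {DeptID}: DeptID → MgrID applies, adding MgrID; MgrID → EmpID applies, adding EmpID. So (DeptID)⁺ = {EmpID, MgrID, DeptID}.
This closure contains every attribute of Employee1, so Employee1 ∩ Employee2 → Employee1. The join is lossless.

Yes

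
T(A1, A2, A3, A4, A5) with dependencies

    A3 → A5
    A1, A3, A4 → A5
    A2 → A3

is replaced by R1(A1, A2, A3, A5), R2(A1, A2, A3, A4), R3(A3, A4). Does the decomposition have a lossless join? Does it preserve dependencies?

Lossless test (chase): Rows 1 and 2 agree on A3; apply A3→A5 and equate their A5 entries. Rows 1 and 3 agree on A3; apply A3→A5 and equate their A5 entries. Row 2 is now all distinguished symbols — the join is lossless.
Dependency preservation: A1, A3, A4 → A5 is not contained in any single fragment, but the restricted closure of its left-hand side across the fragments still reaches the right-hand side; the remaining FDs each lie inside some fragment. All dependencies are preserved.

lossless and dependency-preserving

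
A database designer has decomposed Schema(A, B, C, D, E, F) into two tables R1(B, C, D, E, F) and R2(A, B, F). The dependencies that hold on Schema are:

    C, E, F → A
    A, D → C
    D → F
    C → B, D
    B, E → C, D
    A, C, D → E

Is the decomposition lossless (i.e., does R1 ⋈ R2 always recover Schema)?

Common attributes: R1 ∩ R2 = {B, F}.
No dependency enlarges {B, F}, so (B, F)⁺ = {B, F}.
The closure contains neither all of R1 = {B, C, D, E, F} nor all of R2 = {A, B, F}, so the common attributes are not a superkey of either fragment. The join is lossy.

No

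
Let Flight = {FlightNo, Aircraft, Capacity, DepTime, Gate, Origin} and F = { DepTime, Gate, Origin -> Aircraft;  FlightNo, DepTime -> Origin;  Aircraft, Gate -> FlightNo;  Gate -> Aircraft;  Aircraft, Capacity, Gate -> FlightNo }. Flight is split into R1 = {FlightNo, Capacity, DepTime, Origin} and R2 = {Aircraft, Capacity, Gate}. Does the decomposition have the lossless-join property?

Common attributes: R1 ∩ R2 = {Capacity}.
No dependency enlarges {Capacity}, so (Capacity)⁺ = {Capacity}.
The closure contains neither all of R1 = {FlightNo, Capacity, DepTime, Origin} nor all of R2 = {Aircraft, Capacity, Gate}, so the common attributes are not a superkey of either fragment. The join is lossy.

No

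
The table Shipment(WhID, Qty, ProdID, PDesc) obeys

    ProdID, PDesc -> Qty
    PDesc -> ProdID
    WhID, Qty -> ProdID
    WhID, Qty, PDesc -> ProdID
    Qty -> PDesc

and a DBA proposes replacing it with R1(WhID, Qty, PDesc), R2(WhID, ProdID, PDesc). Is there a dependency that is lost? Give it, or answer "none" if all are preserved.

none

ProdID, PDesc → Qty: restricted closure across fragments reaches Qty.
PDesc → ProdID lies within R2.
WhID, Qty → ProdID: restricted closure across fragments reaches ProdID.
WhID, Qty, PDesc → ProdID: restricted closure across fragments reaches ProdID.
Qty → PDesc lies within R1.
Every dependency is enforceable on the fragments, so the decomposition is dependency-preserving.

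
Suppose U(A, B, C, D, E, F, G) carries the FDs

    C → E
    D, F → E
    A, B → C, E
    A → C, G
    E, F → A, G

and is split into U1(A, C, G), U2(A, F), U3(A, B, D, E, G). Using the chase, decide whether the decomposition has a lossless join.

No

Chase test. Columns are A, B, C, D, E, F, G; row i has aⱼ where attribute j ∈ Ui, else bᵢⱼ.
Initial tableau (one row per fragment):
  row 1: a1 b12 a3 b14 b15 b16 a7
  row 2: a1 b22 b23 b24 b25 a6 b27
  row 3: a1 a2 b33 a4 a5 b36 a7
Rows 1 and 2 agree on A; apply A→C, G and equate their C, G entries.
Rows 1 and 3 agree on A; apply A→C, G and equate their C, G entries.
Rows 1 and 2 agree on C; apply C→E and equate their E entries.
Rows 1 and 3 agree on C; apply C→E and equate their E entries.
No row becomes fully distinguished — the join is lossy.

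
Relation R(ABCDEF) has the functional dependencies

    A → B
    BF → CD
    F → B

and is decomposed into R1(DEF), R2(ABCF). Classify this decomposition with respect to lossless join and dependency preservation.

Lossless test: (F)⁺ = {BCDF}, which is a superkey of neither fragment — lossy.
Dependency preservation: BF → CD is not contained in any single fragment, but the restricted closure of its left-hand side across the fragments still reaches the right-hand side; the remaining FDs each lie inside some fragment. All dependencies are preserved.

lossy but dependency-preserving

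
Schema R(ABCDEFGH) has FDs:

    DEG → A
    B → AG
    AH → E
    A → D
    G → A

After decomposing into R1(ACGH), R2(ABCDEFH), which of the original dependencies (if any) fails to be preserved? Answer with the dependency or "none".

B → AG

Check B → AG: no single fragment contains all of {ABG}, and the restricted closure of {B} across the fragments never reaches {AG}.
DEG → A is preserved.
AH → E is preserved.
A → D is preserved.
G → A is preserved.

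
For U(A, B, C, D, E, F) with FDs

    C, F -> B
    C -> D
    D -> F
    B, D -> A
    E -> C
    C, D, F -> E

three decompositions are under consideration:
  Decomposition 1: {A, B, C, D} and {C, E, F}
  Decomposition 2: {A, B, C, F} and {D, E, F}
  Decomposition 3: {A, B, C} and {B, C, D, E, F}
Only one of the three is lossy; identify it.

Decomposition 2

Decomposition 1: common = {C}, closure = {A, B, C, D, E, F} → lossless.
Decomposition 2: common = {F}, closure = {F} → lossy.
Decomposition 3: common = {B, C}, closure = {A, B, C, D, E, F} → lossless.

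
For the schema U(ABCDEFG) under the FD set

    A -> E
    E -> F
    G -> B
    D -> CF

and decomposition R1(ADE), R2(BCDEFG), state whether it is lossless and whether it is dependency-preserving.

lossy but dependency-preserving

Lossless test: (DE)⁺ = {CDEF}, which is a superkey of neither fragment — lossy.
Dependency preservation: every FD's attributes lie within a single fragment, so each can be enforced locally — preserved.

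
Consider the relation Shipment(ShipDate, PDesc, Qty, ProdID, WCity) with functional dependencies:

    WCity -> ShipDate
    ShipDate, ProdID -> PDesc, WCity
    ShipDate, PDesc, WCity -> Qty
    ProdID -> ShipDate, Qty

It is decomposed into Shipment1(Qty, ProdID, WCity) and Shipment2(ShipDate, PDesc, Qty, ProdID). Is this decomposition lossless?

Yes

Common attributes: Shipment1 ∩ Shipment2 = {Qty, ProdID}.
Closure of {Qty, ProdID}: ProdID → ShipDate, Qty applies, adding ShipDate; ShipDate, ProdID → PDesc, WCity applies, adding PDesc, WCity. So (Qty, ProdID)⁺ = {ShipDate, PDesc, Qty, ProdID, WCity}.
This closure contains every attribute of Shipment1, so Shipment1 ∩ Shipment2 → Shipment1. The join is lossless.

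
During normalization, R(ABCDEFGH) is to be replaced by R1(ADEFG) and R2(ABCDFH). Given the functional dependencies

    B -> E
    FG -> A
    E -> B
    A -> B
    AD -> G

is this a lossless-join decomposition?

Common attributes: R1 ∩ R2 = {ADF}.
Closure of {ADF}: A → B applies, adding B; AD → G applies, adding G; B → E applies, adding E. So (ADF)⁺ = {ABDEFG}.
This closure contains every attribute of R1, so R1 ∩ R2 → R1. The join is lossless.

Yes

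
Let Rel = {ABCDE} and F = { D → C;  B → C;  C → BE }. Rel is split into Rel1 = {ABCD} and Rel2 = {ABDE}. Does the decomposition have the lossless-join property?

Yes

Common attributes: Rel1 ∩ Rel2 = {ABD}.
Closure of {ABD}: D → C applies, adding C; C → BE applies, adding E. So (ABD)⁺ = {ABCDE}.
This closure contains every attribute of Rel1, so Rel1 ∩ Rel2 → Rel1. The join is lossless.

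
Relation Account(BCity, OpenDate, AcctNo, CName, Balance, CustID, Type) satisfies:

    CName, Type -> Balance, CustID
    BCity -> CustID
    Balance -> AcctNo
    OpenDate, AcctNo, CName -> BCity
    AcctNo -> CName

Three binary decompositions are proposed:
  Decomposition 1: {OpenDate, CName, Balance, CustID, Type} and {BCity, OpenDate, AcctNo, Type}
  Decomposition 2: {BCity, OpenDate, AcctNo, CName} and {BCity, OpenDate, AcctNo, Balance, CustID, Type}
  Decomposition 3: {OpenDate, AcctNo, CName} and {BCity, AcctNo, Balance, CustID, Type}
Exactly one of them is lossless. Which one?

Decomposition 2

Decomposition 1: common = {OpenDate, Type}, closure = {OpenDate, Type} → lossy.
Decomposition 2: common = {BCity, OpenDate, AcctNo}, closure = {BCity, OpenDate, AcctNo, CName, CustID} → lossless.
Decomposition 3: common = {AcctNo}, closure = {AcctNo, CName} → lossy.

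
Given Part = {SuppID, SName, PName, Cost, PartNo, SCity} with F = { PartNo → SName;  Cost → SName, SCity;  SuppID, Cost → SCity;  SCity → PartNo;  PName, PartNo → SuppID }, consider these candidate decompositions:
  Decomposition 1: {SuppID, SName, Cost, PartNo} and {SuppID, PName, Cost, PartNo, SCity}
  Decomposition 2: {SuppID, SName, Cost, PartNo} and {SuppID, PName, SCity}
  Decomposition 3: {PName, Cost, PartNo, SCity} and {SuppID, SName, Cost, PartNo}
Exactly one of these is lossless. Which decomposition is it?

Decomposition 1: common = {SuppID, Cost, PartNo}, closure = {SuppID, SName, Cost, PartNo, SCity} → lossless.
Decomposition 2: common = {SuppID}, closure = {SuppID} → lossy.
Decomposition 3: common = {Cost, PartNo}, closure = {SName, Cost, PartNo, SCity} → lossy.

Decomposition 1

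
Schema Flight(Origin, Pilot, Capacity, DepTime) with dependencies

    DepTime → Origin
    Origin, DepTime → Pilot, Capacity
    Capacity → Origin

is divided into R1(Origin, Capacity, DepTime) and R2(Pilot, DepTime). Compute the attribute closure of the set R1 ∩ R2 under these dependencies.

R1 ∩ R2 = {DepTime}.
DepTime → Origin applies, adding Origin
Origin, DepTime → Pilot, Capacity applies, adding Pilot, Capacity
Closure: {Origin, Pilot, Capacity, DepTime}.

Origin, Pilot, Capacity, DepTime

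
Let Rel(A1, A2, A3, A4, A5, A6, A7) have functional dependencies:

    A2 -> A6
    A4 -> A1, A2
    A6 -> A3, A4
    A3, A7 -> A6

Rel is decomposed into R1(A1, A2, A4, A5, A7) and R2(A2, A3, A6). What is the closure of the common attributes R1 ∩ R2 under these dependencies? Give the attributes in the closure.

R1 ∩ R2 = {A2}.
A2 → A6 applies, adding A6
A6 → A3, A4 applies, adding A3, A4
A4 → A1, A2 applies, adding A1
Closure: {A1, A2, A3, A4, A6}.

A1, A2, A3, A4, A6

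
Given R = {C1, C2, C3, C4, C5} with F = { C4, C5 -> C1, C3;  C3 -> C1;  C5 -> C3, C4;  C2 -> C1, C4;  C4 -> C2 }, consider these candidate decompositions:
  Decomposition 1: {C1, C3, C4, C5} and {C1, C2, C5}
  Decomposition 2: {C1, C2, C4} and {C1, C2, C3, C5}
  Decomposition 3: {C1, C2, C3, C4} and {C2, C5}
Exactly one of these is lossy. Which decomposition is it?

Decomposition 3

Decomposition 1: common = {C1, C5}, closure = {C1, C2, C3, C4, C5} → lossless.
Decomposition 2: common = {C1, C2}, closure = {C1, C2, C4} → lossless.
Decomposition 3: common = {C2}, closure = {C1, C2, C4} → lossy.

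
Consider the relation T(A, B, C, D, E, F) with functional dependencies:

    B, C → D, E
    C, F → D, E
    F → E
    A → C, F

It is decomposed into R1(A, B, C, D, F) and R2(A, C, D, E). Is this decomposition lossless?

Common attributes: R1 ∩ R2 = {A, C, D}.
Closure of {A, C, D}: A → C, F applies, adding F; C, F → D, E applies, adding E. So (A, C, D)⁺ = {A, C, D, E, F}.
This closure contains every attribute of R2, so R1 ∩ R2 → R2. The join is lossless.

Yes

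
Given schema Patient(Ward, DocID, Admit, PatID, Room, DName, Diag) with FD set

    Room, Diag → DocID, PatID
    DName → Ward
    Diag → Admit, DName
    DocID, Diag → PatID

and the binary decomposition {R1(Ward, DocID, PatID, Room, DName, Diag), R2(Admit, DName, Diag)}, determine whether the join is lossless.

Yes

Common attributes: R1 ∩ R2 = {DName, Diag}.
Closure of {DName, Diag}: DName → Ward applies, adding Ward; Diag → Admit, DName applies, adding Admit. So (DName, Diag)⁺ = {Ward, Admit, DName, Diag}.
This closure contains every attribute of R2, so R1 ∩ R2 → R2. The join is lossless.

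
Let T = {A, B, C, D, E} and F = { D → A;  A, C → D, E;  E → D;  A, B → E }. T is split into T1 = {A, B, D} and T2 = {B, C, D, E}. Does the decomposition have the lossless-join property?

Common attributes: T1 ∩ T2 = {B, D}.
Closure of {B, D}: D → A applies, adding A; A, B → E applies, adding E. So (B, D)⁺ = {A, B, D, E}.
This closure contains every attribute of T1, so T1 ∩ T2 → T1. The join is lossless.

Yes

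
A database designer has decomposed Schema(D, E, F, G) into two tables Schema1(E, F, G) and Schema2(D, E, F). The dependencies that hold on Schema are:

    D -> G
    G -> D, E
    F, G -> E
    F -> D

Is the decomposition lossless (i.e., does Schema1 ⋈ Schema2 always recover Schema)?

Common attributes: Schema1 ∩ Schema2 = {E, F}.
Closure of {E, F}: F → D applies, adding D; D → G applies, adding G. So (E, F)⁺ = {D, E, F, G}.
This closure contains every attribute of Schema1, so Schema1 ∩ Schema2 → Schema1. The join is lossless.

Yes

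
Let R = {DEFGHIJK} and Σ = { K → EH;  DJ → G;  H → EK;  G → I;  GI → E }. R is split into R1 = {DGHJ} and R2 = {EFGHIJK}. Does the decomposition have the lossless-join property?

Common attributes: R1 ∩ R2 = {GHJ}.
Closure of {GHJ}: H → EK applies, adding EK; G → I applies, adding I. So (GHJ)⁺ = {EGHIJK}.
The closure contains neither all of R1 = {DGHJ} nor all of R2 = {EFGHIJK}, so the common attributes are not a superkey of either fragment. The join is lossy.

No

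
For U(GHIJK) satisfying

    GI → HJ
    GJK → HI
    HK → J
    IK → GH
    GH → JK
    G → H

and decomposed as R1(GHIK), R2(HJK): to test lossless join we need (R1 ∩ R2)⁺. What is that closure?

R1 ∩ R2 = {HK}.
HK → J applies, adding J
Closure: {HJK}.

HJK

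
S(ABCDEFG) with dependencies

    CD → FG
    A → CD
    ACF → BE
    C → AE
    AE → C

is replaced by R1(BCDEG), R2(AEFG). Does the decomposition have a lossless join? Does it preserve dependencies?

Lossless test: (EG)⁺ = {EG}, which is a superkey of neither fragment — lossy.
Dependency preservation: the restricted closure of {CD} across the fragments never reaches {FG}, so CD → FG cannot be enforced without a join — not preserved.

lossy and not dependency-preserving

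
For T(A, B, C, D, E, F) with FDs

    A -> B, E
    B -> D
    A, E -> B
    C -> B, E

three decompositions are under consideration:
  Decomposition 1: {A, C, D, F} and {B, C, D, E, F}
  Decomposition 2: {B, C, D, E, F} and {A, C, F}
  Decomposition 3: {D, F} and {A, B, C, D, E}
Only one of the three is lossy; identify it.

Decomposition 1: common = {C, D, F}, closure = {B, C, D, E, F} → lossless.
Decomposition 2: common = {C, F}, closure = {B, C, D, E, F} → lossless.
Decomposition 3: common = {D}, closure = {D} → lossy.

Decomposition 3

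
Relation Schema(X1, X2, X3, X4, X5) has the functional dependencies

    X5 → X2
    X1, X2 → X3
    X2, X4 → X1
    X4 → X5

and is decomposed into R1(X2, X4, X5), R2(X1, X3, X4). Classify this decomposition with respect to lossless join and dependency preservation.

lossless but not dependency-preserving

Lossless test: (X4)⁺ = {X1, X2, X3, X4, X5}, which contains all of one fragment — lossless.
Dependency preservation: the restricted closure of {X1, X2} across the fragments never reaches {X3}, so X1, X2 → X3 cannot be enforced without a join — not preserved.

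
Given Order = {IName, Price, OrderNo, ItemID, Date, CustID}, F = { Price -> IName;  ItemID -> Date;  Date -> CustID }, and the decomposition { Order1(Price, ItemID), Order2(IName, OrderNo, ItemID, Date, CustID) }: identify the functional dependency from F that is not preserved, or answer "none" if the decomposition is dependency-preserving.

Check Price → IName: no single fragment contains all of {IName, Price}, and the restricted closure of {Price} across the fragments never reaches {IName}.
ItemID → Date is preserved.
Date → CustID is preserved.

Price -> IName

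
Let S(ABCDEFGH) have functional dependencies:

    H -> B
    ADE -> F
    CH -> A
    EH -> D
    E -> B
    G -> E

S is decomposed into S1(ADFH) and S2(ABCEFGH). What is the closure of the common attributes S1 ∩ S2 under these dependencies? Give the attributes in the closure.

ABFH

S1 ∩ S2 = {AFH}.
H → B applies, adding B
Closure: {ABFH}.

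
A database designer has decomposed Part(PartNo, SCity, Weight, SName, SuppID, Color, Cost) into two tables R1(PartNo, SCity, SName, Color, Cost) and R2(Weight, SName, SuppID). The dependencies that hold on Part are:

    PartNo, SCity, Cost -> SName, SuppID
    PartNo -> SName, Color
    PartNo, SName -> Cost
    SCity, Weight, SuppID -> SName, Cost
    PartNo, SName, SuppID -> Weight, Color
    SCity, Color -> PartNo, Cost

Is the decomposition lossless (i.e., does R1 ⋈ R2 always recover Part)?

Common attributes: R1 ∩ R2 = {SName}.
No dependency enlarges {SName}, so (SName)⁺ = {SName}.
The closure contains neither all of R1 = {PartNo, SCity, SName, Color, Cost} nor all of R2 = {Weight, SName, SuppID}, so the common attributes are not a superkey of either fragment. The join is lossy.

No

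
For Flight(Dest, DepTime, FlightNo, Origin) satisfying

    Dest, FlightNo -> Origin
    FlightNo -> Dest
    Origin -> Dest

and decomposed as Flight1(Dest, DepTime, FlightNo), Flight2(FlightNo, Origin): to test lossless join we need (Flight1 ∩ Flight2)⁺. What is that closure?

Dest, FlightNo, Origin

Flight1 ∩ Flight2 = {FlightNo}.
FlightNo → Dest applies, adding Dest
Dest, FlightNo → Origin applies, adding Origin
Closure: {Dest, FlightNo, Origin}.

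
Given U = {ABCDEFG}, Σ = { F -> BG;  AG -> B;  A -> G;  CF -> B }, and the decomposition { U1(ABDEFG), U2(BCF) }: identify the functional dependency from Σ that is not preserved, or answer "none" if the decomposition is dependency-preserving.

none

F → BG lies within U1.
AG → B lies within U1.
A → G lies within U1.
CF → B lies within U2.
Every dependency is enforceable on the fragments, so the decomposition is dependency-preserving.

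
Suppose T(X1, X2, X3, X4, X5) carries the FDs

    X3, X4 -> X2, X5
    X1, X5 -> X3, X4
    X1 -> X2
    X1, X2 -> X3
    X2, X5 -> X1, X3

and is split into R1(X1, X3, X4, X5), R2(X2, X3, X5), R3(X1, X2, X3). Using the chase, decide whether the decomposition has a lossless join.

Yes

Chase test. Columns are X1, X2, X3, X4, X5; row i has aⱼ where attribute j ∈ Ri, else bᵢⱼ.
Initial tableau (one row per fragment):
  row 1: a1 b12 a3 a4 a5
  row 2: b21 a2 a3 b24 a5
  row 3: a1 a2 a3 b34 b35
Rows 1 and 3 agree on X1; apply X1→X2 and equate their X2 entries.
Rows 1 and 2 agree on X2, X5; apply X2, X5→X1, X3 and equate their X1, X3 entries.
Rows 1 and 2 agree on X1, X5; apply X1, X5→X3, X4 and equate their X3, X4 entries.
Row 1 is now all distinguished symbols — the join is lossless.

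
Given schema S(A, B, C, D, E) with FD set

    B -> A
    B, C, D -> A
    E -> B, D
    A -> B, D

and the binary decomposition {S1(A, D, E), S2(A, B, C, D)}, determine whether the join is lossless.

Common attributes: S1 ∩ S2 = {A, D}.
Closure of {A, D}: A → B, D applies, adding B. So (A, D)⁺ = {A, B, D}.
The closure contains neither all of S1 = {A, D, E} nor all of S2 = {A, B, C, D}, so the common attributes are not a superkey of either fragment. The join is lossy.

No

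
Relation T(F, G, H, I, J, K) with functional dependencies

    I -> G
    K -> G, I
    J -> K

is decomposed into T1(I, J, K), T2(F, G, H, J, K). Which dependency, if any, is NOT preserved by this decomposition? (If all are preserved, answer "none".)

Check I → G: no single fragment contains all of {G, I}, and the restricted closure of {I} across the fragments never reaches {G}.
K → G, I is preserved.
J → K is preserved.

I -> G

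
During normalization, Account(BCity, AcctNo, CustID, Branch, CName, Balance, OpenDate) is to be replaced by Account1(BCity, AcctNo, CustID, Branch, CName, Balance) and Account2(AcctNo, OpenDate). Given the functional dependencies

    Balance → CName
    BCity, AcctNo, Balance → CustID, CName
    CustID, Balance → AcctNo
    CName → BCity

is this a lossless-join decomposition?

Common attributes: Account1 ∩ Account2 = {AcctNo}.
No dependency enlarges {AcctNo}, so (AcctNo)⁺ = {AcctNo}.
The closure contains neither all of Account1 = {BCity, AcctNo, CustID, Branch, CName, Balance} nor all of Account2 = {AcctNo, OpenDate}, so the common attributes are not a superkey of either fragment. The join is lossy.

No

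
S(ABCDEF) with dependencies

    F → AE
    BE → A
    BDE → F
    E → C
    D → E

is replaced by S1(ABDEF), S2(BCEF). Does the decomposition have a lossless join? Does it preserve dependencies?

Lossless test: (BEF)⁺ = {ABCEF}, which contains all of one fragment — lossless.
Dependency preservation: every FD's attributes lie within a single fragment, so each can be enforced locally — preserved.

lossless and dependency-preserving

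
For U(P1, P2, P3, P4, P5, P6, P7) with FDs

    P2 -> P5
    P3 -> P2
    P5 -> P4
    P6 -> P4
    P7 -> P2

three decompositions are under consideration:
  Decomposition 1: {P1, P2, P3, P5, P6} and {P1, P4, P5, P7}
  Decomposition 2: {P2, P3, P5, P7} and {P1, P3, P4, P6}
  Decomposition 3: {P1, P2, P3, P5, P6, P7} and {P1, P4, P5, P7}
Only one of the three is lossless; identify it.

Decomposition 1: common = {P1, P5}, closure = {P1, P4, P5} → lossy.
Decomposition 2: common = {P3}, closure = {P2, P3, P4, P5} → lossy.
Decomposition 3: common = {P1, P5, P7}, closure = {P1, P2, P4, P5, P7} → lossless.

Decomposition 3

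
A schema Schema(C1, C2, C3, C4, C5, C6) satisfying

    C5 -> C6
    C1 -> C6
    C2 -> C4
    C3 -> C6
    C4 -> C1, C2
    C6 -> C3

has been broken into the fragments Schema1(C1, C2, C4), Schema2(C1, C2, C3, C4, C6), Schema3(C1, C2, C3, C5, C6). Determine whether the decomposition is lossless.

Chase test. Columns are C1, C2, C3, C4, C5, C6; row i has aⱼ where attribute j ∈ Schemai, else bᵢⱼ.
Initial tableau (one row per fragment):
  row 1: a1 a2 b13 a4 b15 b16
  row 2: a1 a2 a3 a4 b25 a6
  row 3: a1 a2 a3 b34 a5 a6
Rows 1 and 2 agree on C1; apply C1→C6 and equate their C6 entries.
Rows 1 and 3 agree on C2; apply C2→C4 and equate their C4 entries.
Rows 1 and 2 agree on C6; apply C6→C3 and equate their C3 entries.
Row 3 is now all distinguished symbols — the join is lossless.

Yes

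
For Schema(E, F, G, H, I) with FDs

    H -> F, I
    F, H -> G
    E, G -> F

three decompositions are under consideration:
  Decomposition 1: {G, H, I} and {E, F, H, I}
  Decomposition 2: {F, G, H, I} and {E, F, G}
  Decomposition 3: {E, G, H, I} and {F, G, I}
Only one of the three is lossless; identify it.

Decomposition 1

Decomposition 1: common = {H, I}, closure = {F, G, H, I} → lossless.
Decomposition 2: common = {F, G}, closure = {F, G} → lossy.
Decomposition 3: common = {G, I}, closure = {G, I} → lossy.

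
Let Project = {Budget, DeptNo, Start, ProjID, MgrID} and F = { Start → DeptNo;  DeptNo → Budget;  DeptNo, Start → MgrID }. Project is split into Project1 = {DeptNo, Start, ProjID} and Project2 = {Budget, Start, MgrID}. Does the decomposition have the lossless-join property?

Common attributes: Project1 ∩ Project2 = {Start}.
Closure of {Start}: Start → DeptNo applies, adding DeptNo; DeptNo → Budget applies, adding Budget; DeptNo, Start → MgrID applies, adding MgrID. So (Start)⁺ = {Budget, DeptNo, Start, MgrID}.
This closure contains every attribute of Project2, so Project1 ∩ Project2 → Project2. The join is lossless.

Yes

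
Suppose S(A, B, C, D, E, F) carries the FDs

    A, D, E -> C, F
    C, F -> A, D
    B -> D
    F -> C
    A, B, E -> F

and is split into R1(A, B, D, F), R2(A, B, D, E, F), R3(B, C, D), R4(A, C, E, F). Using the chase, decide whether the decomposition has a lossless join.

Chase test. Columns are A, B, C, D, E, F; row i has aⱼ where attribute j ∈ Ri, else bᵢⱼ.
Initial tableau (one row per fragment):
  row 1: a1 a2 b13 a4 b15 a6
  row 2: a1 a2 b23 a4 a5 a6
  row 3: b31 a2 a3 a4 b35 b36
  row 4: a1 b42 a3 b44 a5 a6
Rows 1 and 2 agree on F; apply F→C and equate their C entries.
Rows 1 and 4 agree on F; apply F→C and equate their C entries.
Rows 1 and 4 agree on C, F; apply C, F→A, D and equate their A, D entries.
Row 2 is now all distinguished symbols — the join is lossless.

Yes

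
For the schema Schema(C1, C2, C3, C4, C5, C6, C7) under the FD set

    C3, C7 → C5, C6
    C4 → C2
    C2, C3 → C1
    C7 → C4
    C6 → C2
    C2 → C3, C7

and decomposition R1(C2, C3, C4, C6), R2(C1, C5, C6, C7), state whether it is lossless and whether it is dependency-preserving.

lossless and dependency-preserving

Lossless test: (C6)⁺ = {C1, C2, C3, C4, C5, C6, C7}, which contains all of one fragment — lossless.
Dependency preservation: C3, C7 → C5, C6; C2, C3 → C1; C7 → C4; C2 → C3, C7 are not contained in any single fragment, but the restricted closure of each left-hand side across the fragments still reaches the right-hand side; the remaining FDs each lie inside some fragment. All dependencies are preserved.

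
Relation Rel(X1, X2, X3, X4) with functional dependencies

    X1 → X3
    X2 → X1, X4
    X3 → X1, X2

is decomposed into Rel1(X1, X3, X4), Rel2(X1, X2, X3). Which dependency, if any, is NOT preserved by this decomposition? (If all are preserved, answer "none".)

none

X1 → X3 lies within Rel1.
X2 → X1, X4: restricted closure across fragments reaches X1, X4.
X3 → X1, X2 lies within Rel2.
Every dependency is enforceable on the fragments, so the decomposition is dependency-preserving.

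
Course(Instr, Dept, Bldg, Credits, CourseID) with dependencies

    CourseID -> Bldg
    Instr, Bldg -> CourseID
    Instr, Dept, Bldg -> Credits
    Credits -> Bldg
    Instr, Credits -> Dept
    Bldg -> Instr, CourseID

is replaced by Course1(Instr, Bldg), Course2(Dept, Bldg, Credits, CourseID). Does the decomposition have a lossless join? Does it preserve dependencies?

lossless and dependency-preserving

Lossless test: (Bldg)⁺ = {Instr, Bldg, CourseID}, which contains all of one fragment — lossless.
Dependency preservation: Instr, Bldg → CourseID; Instr, Dept, Bldg → Credits; Instr, Credits → Dept; Bldg → Instr, CourseID are not contained in any single fragment, but the restricted closure of each left-hand side across the fragments still reaches the right-hand side; the remaining FDs each lie inside some fragment. All dependencies are preserved.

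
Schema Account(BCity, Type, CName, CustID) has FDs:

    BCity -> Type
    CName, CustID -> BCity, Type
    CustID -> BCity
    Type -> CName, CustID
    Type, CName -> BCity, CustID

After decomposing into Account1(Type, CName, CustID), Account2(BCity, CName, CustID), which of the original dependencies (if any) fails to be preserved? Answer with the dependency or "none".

BCity → Type: restricted closure across fragments reaches Type.
CName, CustID → BCity, Type: restricted closure across fragments reaches BCity, Type.
CustID → BCity lies within Account2.
Type → CName, CustID lies within Account1.
Type, CName → BCity, CustID: restricted closure across fragments reaches BCity, CustID.
Every dependency is enforceable on the fragments, so the decomposition is dependency-preserving.

none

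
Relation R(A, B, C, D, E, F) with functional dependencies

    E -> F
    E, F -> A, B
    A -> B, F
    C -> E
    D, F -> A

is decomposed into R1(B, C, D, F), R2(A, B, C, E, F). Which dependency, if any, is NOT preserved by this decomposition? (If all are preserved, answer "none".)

D, F -> A

Check D, F → A: no single fragment contains all of {A, D, F}, and the restricted closure of {D, F} across the fragments never reaches {A}.
E → F is preserved.
E, F → A, B is preserved.
A → B, F is preserved.
C → E is preserved.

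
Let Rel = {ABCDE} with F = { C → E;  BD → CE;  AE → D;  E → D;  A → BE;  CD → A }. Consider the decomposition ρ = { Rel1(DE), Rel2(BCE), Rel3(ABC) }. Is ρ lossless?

Chase test. Columns are ABCDE; row i has aⱼ where attribute j ∈ Reli, else bᵢⱼ.
Initial tableau (one row per fragment):
  row 1: b11 b12 b13 a4 a5
  row 2: b21 a2 a3 b24 a5
  row 3: a1 a2 a3 b34 b35
Rows 2 and 3 agree on C; apply C→E and equate their E entries.
Rows 1 and 2 agree on E; apply E→D and equate their D entries.
Rows 1 and 3 agree on E; apply E→D and equate their D entries.
Rows 2 and 3 agree on CD; apply CD→A and equate their A entries.
Row 2 is now all distinguished symbols — the join is lossless.

Yes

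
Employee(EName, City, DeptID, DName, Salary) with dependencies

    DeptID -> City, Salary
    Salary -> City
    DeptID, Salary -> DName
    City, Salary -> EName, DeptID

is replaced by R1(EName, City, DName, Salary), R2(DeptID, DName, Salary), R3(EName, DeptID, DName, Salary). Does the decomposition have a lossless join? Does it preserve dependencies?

lossless and dependency-preserving

Lossless test (chase): Rows 2 and 3 agree on DeptID; apply DeptID→City, Salary and equate their City, Salary entries. Rows 1 and 2 agree on Salary; apply Salary→City and equate their City entries. Rows 1 and 2 agree on City, Salary; apply City, Salary→EName, DeptID and equate their EName, DeptID entries. Row 1 is now all distinguished symbols — the join is lossless.
Dependency preservation: DeptID → City, Salary; City, Salary → EName, DeptID are not contained in any single fragment, but the restricted closure of each left-hand side across the fragments still reaches the right-hand side; the remaining FDs each lie inside some fragment. All dependencies are preserved.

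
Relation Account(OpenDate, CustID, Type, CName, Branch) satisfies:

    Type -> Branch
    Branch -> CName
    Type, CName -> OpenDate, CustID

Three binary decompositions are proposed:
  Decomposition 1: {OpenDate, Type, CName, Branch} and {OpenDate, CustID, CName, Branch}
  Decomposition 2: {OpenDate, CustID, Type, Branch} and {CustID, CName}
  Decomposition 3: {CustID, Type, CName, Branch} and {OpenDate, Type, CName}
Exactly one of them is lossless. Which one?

Decomposition 1: common = {OpenDate, CName, Branch}, closure = {OpenDate, CName, Branch} → lossy.
Decomposition 2: common = {CustID}, closure = {CustID} → lossy.
Decomposition 3: common = {Type, CName}, closure = {OpenDate, CustID, Type, CName, Branch} → lossless.

Decomposition 3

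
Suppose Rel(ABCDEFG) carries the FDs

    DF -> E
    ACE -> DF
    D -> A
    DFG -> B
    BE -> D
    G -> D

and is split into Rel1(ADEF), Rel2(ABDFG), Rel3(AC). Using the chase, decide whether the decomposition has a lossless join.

No

Chase test. Columns are ABCDEFG; row i has aⱼ where attribute j ∈ Reli, else bᵢⱼ.
Initial tableau (one row per fragment):
  row 1: a1 b12 b13 a4 a5 a6 b17
  row 2: a1 a2 b23 a4 b25 a6 a7
  row 3: a1 b32 a3 b34 b35 b36 b37
Rows 1 and 2 agree on DF; apply DF→E and equate their E entries.
No row becomes fully distinguished — the join is lossy.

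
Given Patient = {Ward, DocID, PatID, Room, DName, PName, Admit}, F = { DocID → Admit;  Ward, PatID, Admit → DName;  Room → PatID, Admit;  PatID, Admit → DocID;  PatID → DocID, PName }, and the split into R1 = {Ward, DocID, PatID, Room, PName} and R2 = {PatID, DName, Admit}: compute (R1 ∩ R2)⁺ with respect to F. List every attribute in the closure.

R1 ∩ R2 = {PatID}.
PatID → DocID, PName applies, adding DocID, PName
DocID → Admit applies, adding Admit
Closure: {DocID, PatID, PName, Admit}.

DocID, PatID, PName, Admit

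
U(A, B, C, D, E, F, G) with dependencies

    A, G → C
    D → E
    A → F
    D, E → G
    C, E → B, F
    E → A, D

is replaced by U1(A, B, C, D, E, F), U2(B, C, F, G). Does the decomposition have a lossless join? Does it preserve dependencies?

Lossless test: (B, C, F)⁺ = {B, C, F}, which is a superkey of neither fragment — lossy.
Dependency preservation: the restricted closure of {A, G} across the fragments never reaches {C}, so A, G → C cannot be enforced without a join — not preserved.

lossy and not dependency-preserving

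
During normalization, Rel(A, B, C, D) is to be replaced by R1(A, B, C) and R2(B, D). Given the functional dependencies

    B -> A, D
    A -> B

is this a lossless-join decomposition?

Yes

Common attributes: R1 ∩ R2 = {B}.
Closure of {B}: B → A, D applies, adding A, D. So (B)⁺ = {A, B, D}.
This closure contains every attribute of R2, so R1 ∩ R2 → R2. The join is lossless.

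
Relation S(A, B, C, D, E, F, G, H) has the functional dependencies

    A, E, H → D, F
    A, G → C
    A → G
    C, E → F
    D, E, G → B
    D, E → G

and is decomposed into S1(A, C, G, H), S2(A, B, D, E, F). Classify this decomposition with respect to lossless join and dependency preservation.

lossy and not dependency-preserving

Lossless test: (A)⁺ = {A, C, G}, which is a superkey of neither fragment — lossy.
Dependency preservation: the restricted closure of {A, E, H} across the fragments never reaches {D, F}, so A, E, H → D, F cannot be enforced without a join — not preserved.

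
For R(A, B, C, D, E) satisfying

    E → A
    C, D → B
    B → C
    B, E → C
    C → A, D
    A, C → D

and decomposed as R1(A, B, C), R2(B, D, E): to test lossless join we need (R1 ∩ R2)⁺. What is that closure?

A, B, C, D

R1 ∩ R2 = {B}.
B → C applies, adding C
C → A, D applies, adding A, D
Closure: {A, B, C, D}.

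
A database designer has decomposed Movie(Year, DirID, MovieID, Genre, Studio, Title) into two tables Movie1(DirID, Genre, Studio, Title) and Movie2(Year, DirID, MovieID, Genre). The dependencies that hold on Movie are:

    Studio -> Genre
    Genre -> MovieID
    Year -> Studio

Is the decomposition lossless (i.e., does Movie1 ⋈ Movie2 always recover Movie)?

No

Common attributes: Movie1 ∩ Movie2 = {DirID, Genre}.
Closure of {DirID, Genre}: Genre → MovieID applies, adding MovieID. So (DirID, Genre)⁺ = {DirID, MovieID, Genre}.
The closure contains neither all of Movie1 = {DirID, Genre, Studio, Title} nor all of Movie2 = {Year, DirID, MovieID, Genre}, so the common attributes are not a superkey of either fragment. The join is lossy.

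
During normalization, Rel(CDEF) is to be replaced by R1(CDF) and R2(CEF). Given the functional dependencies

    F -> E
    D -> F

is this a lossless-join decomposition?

Common attributes: R1 ∩ R2 = {CF}.
Closure of {CF}: F → E applies, adding E. So (CF)⁺ = {CEF}.
This closure contains every attribute of R2, so R1 ∩ R2 → R2. The join is lossless.

Yes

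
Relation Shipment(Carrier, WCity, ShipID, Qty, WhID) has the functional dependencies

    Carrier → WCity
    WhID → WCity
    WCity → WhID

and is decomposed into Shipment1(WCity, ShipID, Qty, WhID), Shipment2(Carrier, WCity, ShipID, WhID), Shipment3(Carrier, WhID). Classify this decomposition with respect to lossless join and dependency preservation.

Lossless test (chase): Rows 2 and 3 agree on Carrier; apply Carrier→WCity and equate their WCity entries. No row becomes fully distinguished — the join is lossy.
Dependency preservation: every FD's attributes lie within a single fragment, so each can be enforced locally — preserved.

lossy but dependency-preserving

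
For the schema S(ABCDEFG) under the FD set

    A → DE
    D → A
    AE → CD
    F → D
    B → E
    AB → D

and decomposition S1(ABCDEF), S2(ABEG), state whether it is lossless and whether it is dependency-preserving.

lossy but dependency-preserving

Lossless test: (ABE)⁺ = {ABCDE}, which is a superkey of neither fragment — lossy.
Dependency preservation: every FD's attributes lie within a single fragment, so each can be enforced locally — preserved.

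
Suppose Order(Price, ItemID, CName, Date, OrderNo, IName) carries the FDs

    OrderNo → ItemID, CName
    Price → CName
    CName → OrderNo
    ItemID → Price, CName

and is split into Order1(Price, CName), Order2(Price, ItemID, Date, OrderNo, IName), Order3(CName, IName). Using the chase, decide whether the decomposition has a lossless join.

Yes

Chase test. Columns are Price, ItemID, CName, Date, OrderNo, IName; row i has aⱼ where attribute j ∈ Orderi, else bᵢⱼ.
Initial tableau (one row per fragment):
  row 1: a1 b12 a3 b14 b15 b16
  row 2: a1 a2 b23 a4 a5 a6
  row 3: b31 b32 a3 b34 b35 a6
Rows 1 and 2 agree on Price; apply Price→CName and equate their CName entries.
Rows 1 and 2 agree on CName; apply CName→OrderNo and equate their OrderNo entries.
Rows 1 and 3 agree on CName; apply CName→OrderNo and equate their OrderNo entries.
Rows 1 and 2 agree on OrderNo; apply OrderNo→ItemID, CName and equate their ItemID, CName entries.
Rows 1 and 3 agree on OrderNo; apply OrderNo→ItemID, CName and equate their ItemID, CName entries.
Rows 1 and 3 agree on ItemID; apply ItemID→Price, CName and equate their Price, CName entries.
Row 2 is now all distinguished symbols — the join is lossless.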